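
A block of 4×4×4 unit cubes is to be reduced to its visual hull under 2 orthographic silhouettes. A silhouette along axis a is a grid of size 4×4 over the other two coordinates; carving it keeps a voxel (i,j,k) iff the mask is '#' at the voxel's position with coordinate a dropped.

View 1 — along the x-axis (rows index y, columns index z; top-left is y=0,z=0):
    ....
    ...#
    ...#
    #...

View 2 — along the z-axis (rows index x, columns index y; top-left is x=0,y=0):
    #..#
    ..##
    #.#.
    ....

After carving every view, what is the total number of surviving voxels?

before carving: 64 voxels (4×4×4)
step 1: project along x, AND mask (3/16) → |grid| = 12
step 2: project along z, AND mask (6/16) → |grid| = 4

4 voxels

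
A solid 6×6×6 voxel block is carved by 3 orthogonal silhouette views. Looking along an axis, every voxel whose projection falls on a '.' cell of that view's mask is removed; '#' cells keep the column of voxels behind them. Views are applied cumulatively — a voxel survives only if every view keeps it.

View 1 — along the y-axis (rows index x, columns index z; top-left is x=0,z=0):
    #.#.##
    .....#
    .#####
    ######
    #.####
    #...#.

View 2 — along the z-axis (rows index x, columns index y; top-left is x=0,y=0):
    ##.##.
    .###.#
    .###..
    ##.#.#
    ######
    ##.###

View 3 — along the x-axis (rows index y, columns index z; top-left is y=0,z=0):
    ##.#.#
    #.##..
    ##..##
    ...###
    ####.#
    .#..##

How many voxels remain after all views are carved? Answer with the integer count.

56 voxels

before carving: 216 voxels (6×6×6)
  1. axis=1 (XZ plane), |mask|=23  ⇒  voxels=138
  2. axis=2 (XY plane), |mask|=26  ⇒  voxels=99
  3. axis=0 (YZ plane), |mask|=22  ⇒  voxels=56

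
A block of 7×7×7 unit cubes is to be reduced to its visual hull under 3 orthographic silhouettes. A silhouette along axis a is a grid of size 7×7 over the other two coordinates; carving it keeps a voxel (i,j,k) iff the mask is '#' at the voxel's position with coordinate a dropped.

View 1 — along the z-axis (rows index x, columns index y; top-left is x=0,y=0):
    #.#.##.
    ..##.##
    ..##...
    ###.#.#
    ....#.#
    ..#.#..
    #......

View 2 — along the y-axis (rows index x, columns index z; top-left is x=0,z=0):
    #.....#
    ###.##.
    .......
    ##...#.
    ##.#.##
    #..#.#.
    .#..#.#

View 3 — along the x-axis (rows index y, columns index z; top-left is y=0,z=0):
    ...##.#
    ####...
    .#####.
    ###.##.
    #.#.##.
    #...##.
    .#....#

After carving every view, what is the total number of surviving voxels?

|visual hull| = 33

initial block: 7^3 = 343
  1. axis=2 (XY plane), |mask|=20  ⇒  voxels=140
  2. axis=1 (XZ plane), |mask|=21  ⇒  voxels=62
  3. axis=0 (YZ plane), |mask|=26  ⇒  voxels=33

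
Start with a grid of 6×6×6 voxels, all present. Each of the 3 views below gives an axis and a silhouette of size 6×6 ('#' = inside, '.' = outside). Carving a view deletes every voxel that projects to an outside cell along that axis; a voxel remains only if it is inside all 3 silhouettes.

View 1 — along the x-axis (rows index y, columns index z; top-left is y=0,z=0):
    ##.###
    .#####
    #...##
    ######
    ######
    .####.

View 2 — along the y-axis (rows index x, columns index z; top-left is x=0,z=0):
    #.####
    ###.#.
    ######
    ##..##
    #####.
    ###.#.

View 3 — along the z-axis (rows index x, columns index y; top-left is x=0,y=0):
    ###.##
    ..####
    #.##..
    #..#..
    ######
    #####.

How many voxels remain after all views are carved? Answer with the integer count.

voxel count = 94

full grid |V| = 216
  1. axis=0 (YZ plane), |mask|=29  ⇒  voxels=174
  2. axis=1 (XZ plane), |mask|=28  ⇒  voxels=135
  3. axis=2 (XY plane), |mask|=25  ⇒  voxels=94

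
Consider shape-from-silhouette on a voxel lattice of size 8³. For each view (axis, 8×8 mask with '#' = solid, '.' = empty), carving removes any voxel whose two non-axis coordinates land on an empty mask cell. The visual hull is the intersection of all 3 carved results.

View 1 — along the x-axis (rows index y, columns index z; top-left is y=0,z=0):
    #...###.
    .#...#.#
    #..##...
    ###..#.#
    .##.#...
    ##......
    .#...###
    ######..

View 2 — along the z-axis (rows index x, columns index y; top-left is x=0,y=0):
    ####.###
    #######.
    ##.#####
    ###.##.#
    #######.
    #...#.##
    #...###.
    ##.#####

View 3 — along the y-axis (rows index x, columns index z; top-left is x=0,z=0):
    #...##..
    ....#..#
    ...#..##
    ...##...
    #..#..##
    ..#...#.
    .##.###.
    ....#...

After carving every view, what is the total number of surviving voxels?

start: 8×8×8 = 512 voxels
after view 1 [x-axis, 30 of 64 cells solid] → remaining = 240
after view 2 [z-axis, 49 of 64 cells solid] → remaining = 180
after view 3 [y-axis, 22 of 64 cells solid] → remaining = 58

remaining voxels: 58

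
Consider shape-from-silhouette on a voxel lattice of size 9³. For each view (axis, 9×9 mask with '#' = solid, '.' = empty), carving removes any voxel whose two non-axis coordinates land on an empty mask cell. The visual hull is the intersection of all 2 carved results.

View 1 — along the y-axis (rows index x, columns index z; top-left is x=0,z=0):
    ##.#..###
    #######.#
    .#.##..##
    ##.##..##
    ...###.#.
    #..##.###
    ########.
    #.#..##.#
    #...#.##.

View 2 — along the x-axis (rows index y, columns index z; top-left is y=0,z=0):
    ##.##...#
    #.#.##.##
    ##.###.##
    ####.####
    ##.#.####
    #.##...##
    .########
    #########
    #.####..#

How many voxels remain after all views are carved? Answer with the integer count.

before carving: 729 voxels (9×9×9)
after view 1 [y-axis, 52 of 81 cells solid] → remaining = 468
after view 2 [x-axis, 61 of 81 cells solid] → remaining = 357

|visual hull| = 357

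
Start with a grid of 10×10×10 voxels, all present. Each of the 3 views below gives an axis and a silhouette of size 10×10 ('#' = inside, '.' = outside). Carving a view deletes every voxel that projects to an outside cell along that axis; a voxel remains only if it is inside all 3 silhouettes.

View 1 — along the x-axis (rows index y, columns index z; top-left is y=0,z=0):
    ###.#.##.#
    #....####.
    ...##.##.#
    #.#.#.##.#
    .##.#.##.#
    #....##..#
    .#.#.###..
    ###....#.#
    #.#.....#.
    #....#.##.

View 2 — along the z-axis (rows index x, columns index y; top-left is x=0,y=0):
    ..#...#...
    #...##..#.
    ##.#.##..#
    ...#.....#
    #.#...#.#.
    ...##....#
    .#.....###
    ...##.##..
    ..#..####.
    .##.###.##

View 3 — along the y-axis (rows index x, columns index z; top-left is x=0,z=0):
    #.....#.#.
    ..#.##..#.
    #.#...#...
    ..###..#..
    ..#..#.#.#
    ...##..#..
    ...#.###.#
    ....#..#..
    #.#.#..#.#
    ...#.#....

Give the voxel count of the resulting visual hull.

remaining voxels: 69

initial block: 10^3 = 1000
after view 1 [x-axis, 50 of 100 cells solid] → remaining = 500
after view 2 [z-axis, 41 of 100 cells solid] → remaining = 200
after view 3 [y-axis, 35 of 100 cells solid] → remaining = 69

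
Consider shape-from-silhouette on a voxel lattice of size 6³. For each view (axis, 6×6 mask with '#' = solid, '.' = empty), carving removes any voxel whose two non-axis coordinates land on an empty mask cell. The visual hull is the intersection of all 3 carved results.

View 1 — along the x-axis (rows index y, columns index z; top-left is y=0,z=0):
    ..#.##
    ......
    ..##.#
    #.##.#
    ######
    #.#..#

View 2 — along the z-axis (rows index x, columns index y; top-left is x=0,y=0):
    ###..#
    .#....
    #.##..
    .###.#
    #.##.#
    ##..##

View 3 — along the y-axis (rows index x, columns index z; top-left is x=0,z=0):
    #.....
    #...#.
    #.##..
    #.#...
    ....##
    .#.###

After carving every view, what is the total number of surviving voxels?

initial block: 6^3 = 216
V1 x: intersect with YZ mask (19 set) -- 114 left
V2 z: intersect with XY mask (20 set) -- 54 left
V3 y: intersect with XZ mask (14 set) -- 24 left

|visual hull| = 24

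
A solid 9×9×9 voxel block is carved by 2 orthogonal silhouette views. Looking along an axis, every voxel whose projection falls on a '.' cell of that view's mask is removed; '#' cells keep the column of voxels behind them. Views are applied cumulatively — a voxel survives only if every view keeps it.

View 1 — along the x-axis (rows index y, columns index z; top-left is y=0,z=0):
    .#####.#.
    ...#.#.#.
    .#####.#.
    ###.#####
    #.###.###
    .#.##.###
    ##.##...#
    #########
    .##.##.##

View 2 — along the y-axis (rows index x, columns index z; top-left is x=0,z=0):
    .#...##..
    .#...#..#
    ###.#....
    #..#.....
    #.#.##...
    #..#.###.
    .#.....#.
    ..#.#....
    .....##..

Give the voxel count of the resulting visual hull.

initial block: 9^3 = 729
step 1: project along x, AND mask (56/81) → |grid| = 504
step 2: project along y, AND mask (27/81) → |grid| = 164

voxel count = 164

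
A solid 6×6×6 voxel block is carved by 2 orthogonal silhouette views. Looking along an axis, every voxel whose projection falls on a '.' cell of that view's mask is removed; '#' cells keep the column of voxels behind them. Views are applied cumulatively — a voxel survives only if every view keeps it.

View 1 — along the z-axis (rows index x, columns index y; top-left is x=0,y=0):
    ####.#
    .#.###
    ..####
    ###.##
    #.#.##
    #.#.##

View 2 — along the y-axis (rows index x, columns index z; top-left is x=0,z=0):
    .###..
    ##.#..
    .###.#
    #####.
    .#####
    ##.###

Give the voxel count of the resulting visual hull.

voxel count = 108

before carving: 216 voxels (6×6×6)
after view 1 [z-axis, 26 of 36 cells solid] → remaining = 156
after view 2 [y-axis, 25 of 36 cells solid] → remaining = 108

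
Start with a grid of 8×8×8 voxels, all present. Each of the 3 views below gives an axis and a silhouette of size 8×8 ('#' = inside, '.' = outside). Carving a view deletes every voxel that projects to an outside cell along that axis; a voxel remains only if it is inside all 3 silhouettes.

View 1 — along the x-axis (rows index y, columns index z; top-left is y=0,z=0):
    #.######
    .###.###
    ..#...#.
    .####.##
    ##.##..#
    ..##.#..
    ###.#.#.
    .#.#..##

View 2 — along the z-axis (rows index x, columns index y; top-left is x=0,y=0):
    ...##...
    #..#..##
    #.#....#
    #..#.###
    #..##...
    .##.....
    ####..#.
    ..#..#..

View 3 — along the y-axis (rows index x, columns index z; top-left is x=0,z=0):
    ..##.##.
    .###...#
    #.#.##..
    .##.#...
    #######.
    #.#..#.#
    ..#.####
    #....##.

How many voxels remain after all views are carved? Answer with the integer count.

full grid |V| = 512
carve view 1 (along x, YZ-mask fill 38/64): 304 voxels remain
carve view 2 (along z, XY-mask fill 26/64): 128 voxels remain
carve view 3 (along y, XZ-mask fill 34/64): 70 voxels remain

70 voxels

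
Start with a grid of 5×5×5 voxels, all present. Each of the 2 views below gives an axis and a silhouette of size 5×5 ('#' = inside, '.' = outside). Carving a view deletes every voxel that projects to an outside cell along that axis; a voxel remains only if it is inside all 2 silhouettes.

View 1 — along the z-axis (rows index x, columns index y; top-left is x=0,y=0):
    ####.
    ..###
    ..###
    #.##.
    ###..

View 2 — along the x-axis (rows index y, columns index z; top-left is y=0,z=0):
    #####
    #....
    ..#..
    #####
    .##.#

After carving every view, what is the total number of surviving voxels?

remaining voxels: 48

initial block: 5^3 = 125
after view 1 [z-axis, 16 of 25 cells solid] → remaining = 80
after view 2 [x-axis, 15 of 25 cells solid] → remaining = 48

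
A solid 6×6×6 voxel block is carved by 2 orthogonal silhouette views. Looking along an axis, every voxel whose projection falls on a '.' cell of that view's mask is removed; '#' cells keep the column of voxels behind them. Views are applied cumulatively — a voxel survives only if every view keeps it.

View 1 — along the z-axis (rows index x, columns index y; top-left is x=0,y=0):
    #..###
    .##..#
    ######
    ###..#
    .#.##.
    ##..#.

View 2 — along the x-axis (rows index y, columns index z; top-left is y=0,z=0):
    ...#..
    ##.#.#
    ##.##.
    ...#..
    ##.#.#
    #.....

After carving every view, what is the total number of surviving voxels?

full grid |V| = 216
V1 z: intersect with XY mask (23 set) -- 138 left
V2 x: intersect with YZ mask (15 set) -- 59 left

voxel count = 59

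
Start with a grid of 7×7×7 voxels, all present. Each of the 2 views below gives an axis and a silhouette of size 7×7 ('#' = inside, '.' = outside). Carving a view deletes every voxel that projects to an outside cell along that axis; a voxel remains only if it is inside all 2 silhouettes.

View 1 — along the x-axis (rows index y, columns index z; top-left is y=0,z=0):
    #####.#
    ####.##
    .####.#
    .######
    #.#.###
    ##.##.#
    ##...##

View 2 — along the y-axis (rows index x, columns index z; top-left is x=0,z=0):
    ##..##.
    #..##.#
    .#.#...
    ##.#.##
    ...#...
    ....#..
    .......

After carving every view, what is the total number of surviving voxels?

before carving: 343 voxels (7×7×7)
  1. axis=0 (YZ plane), |mask|=37  ⇒  voxels=259
  2. axis=1 (XZ plane), |mask|=17  ⇒  voxels=90

remaining voxels: 90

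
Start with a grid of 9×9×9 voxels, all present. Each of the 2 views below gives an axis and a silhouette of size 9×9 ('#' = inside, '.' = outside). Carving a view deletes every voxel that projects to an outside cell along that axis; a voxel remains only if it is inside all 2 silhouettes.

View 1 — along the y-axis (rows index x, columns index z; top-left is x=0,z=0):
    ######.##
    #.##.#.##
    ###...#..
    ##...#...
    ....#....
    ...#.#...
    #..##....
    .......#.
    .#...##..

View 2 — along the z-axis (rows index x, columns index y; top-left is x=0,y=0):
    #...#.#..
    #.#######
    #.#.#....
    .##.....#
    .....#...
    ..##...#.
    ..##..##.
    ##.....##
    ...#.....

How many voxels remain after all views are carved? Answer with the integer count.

initial block: 9^3 = 729
[1] y-view keeps 31 columns → grid now 279
[2] z-view keeps 30 columns → grid now 119

remaining voxels: 119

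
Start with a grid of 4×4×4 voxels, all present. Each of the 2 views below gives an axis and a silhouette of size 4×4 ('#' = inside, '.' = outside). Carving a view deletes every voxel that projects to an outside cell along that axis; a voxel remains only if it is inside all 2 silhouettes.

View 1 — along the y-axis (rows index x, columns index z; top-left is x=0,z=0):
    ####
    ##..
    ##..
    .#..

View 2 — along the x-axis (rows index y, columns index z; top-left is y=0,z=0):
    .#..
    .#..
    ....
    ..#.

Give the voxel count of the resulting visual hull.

remaining voxels: 9

initial block: 4^3 = 64
[1] y-view keeps 9 columns → grid now 36
[2] x-view keeps 3 columns → grid now 9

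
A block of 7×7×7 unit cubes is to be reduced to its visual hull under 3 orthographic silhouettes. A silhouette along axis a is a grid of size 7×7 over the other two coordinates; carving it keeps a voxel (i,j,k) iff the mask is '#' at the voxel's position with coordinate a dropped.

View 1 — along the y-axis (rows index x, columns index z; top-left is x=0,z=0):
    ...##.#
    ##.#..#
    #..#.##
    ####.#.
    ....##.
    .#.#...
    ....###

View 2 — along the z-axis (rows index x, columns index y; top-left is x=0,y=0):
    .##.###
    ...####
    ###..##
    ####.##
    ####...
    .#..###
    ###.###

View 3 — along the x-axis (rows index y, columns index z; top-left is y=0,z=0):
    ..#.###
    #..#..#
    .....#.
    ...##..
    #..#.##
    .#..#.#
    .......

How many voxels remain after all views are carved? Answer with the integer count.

voxel count = 42

full grid |V| = 343
V1 y: intersect with XZ mask (23 set) -- 161 left
V2 z: intersect with XY mask (34 set) -- 115 left
V3 x: intersect with YZ mask (17 set) -- 42 left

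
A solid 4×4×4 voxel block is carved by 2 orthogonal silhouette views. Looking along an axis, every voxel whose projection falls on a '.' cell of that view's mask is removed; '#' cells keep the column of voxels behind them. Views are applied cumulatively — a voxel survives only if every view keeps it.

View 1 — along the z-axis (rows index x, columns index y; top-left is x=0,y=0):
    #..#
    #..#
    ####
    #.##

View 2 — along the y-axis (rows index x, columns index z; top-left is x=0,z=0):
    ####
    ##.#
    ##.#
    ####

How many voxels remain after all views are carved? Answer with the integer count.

initial block: 4^3 = 64
after view 1 [z-axis, 11 of 16 cells solid] → remaining = 44
after view 2 [y-axis, 14 of 16 cells solid] → remaining = 38

|visual hull| = 38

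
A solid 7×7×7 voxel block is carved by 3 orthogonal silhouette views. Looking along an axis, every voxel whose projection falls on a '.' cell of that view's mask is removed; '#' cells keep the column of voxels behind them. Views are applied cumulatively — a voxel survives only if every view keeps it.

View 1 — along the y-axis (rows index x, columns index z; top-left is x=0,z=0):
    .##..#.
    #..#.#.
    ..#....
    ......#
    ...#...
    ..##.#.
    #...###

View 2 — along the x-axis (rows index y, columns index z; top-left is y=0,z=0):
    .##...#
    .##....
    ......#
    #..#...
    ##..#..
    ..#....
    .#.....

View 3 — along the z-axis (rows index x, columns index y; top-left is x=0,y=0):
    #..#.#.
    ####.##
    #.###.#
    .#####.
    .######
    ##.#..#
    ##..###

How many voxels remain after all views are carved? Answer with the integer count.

start: 7×7×7 = 343 voxels
after view 1 [y-axis, 16 of 49 cells solid] → remaining = 112
after view 2 [x-axis, 13 of 49 cells solid] → remaining = 25
after view 3 [z-axis, 34 of 49 cells solid] → remaining = 14

|visual hull| = 14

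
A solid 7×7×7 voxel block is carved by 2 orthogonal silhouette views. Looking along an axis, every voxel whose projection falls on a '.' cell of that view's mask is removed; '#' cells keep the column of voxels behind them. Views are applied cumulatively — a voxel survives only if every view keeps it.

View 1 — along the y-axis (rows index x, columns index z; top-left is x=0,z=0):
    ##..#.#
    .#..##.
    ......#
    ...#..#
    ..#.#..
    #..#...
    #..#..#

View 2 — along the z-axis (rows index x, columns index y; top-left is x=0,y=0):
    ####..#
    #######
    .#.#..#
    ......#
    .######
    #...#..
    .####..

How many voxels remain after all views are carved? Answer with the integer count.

74 voxels

before carving: 343 voxels (7×7×7)
carve view 1 (along y, XZ-mask fill 17/49): 119 voxels remain
carve view 2 (along z, XY-mask fill 28/49): 74 voxels remain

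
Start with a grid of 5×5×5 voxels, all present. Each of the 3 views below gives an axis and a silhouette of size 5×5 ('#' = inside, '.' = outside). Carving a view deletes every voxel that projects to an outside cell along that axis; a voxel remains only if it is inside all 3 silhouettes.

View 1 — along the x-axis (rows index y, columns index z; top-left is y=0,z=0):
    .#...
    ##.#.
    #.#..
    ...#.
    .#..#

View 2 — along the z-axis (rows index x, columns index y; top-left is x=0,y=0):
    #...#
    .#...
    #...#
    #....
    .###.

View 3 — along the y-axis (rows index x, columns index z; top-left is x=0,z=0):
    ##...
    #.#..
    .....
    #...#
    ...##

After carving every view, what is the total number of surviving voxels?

5 voxels

full grid |V| = 125
V1 x: intersect with YZ mask (9 set) -- 45 left
V2 z: intersect with XY mask (9 set) -- 16 left
V3 y: intersect with XZ mask (8 set) -- 5 left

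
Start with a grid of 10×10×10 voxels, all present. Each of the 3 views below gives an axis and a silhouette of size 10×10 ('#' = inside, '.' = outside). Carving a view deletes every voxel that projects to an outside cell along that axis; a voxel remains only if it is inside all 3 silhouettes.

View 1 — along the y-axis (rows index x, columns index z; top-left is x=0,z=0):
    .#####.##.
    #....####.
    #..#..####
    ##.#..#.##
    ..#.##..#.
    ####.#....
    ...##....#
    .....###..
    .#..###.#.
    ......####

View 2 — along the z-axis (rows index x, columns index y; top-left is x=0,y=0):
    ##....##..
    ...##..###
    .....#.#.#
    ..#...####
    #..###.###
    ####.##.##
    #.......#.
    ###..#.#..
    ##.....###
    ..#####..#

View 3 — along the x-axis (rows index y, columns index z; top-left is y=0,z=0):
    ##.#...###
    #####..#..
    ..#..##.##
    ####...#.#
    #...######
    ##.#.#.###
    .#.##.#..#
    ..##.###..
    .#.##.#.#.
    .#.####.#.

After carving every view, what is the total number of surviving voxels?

remaining voxels: 141

start: 10×10×10 = 1000 voxels
carve view 1 (along y, XZ-mask fill 48/100): 480 voxels remain
carve view 2 (along z, XY-mask fill 50/100): 239 voxels remain
carve view 3 (along x, YZ-mask fill 58/100): 141 voxels remain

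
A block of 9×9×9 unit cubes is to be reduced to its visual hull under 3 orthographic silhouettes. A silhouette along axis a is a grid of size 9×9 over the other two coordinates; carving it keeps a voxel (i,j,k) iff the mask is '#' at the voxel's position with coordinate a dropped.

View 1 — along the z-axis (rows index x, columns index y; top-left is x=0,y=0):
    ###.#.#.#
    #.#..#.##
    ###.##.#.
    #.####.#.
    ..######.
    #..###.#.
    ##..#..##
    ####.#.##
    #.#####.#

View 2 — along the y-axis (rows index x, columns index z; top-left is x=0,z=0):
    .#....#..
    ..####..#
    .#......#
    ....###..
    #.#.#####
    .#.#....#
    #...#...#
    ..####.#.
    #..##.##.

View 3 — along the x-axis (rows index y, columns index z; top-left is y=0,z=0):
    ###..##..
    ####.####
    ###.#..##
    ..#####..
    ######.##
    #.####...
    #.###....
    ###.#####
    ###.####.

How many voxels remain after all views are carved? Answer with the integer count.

remaining voxels: 141

full grid |V| = 729
V1 z: intersect with XY mask (53 set) -- 477 left
V2 y: intersect with XZ mask (35 set) -- 209 left
V3 x: intersect with YZ mask (56 set) -- 141 left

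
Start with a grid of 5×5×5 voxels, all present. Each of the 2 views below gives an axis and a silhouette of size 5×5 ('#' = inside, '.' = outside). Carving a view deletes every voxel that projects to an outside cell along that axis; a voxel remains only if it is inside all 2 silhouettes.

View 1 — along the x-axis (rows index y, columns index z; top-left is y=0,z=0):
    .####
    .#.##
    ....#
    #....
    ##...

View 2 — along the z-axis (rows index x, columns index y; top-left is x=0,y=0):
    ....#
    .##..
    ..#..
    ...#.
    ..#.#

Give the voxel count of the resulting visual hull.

initial block: 5^3 = 125
after view 1 [x-axis, 11 of 25 cells solid] → remaining = 55
after view 2 [z-axis, 7 of 25 cells solid] → remaining = 11

voxel count = 11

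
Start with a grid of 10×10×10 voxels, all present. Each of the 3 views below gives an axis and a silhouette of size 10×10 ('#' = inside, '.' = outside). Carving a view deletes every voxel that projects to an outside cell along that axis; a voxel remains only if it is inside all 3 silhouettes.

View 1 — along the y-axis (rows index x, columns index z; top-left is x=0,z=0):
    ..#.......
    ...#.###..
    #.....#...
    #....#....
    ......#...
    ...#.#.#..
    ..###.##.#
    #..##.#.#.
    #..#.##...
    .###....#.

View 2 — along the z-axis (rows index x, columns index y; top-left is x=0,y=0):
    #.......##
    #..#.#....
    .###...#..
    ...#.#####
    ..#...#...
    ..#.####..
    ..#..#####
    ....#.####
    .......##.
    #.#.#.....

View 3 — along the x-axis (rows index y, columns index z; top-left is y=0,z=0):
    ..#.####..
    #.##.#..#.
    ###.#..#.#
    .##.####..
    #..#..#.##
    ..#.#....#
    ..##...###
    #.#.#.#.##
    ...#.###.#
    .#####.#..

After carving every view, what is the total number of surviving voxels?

remaining voxels: 68

full grid |V| = 1000
[1] y-view keeps 32 columns → grid now 320
[2] z-view keeps 39 columns → grid now 133
[3] x-view keeps 52 columns → grid now 68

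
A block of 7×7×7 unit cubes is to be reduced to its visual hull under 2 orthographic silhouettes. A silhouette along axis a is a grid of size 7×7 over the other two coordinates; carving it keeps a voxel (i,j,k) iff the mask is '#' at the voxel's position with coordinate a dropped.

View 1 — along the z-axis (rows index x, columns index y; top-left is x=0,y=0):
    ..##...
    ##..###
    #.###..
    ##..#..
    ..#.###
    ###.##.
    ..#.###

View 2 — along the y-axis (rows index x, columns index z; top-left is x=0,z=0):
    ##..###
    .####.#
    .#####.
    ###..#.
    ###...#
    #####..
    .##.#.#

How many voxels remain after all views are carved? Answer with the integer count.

|visual hull| = 124

start: 7×7×7 = 343 voxels
step 1: project along z, AND mask (27/49) → |grid| = 189
step 2: project along y, AND mask (32/49) → |grid| = 124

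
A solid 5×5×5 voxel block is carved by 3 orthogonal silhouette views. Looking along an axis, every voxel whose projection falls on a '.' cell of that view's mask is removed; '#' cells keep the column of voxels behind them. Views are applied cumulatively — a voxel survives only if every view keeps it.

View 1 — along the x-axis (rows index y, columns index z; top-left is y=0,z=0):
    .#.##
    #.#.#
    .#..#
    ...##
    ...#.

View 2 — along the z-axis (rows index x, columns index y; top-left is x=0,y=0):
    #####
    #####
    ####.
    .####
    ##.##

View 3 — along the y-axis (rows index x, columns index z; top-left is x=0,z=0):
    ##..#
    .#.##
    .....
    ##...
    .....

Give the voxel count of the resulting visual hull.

full grid |V| = 125
[1] x-view keeps 11 columns → grid now 55
[2] z-view keeps 22 columns → grid now 49
[3] y-view keeps 8 columns → grid now 18

|visual hull| = 18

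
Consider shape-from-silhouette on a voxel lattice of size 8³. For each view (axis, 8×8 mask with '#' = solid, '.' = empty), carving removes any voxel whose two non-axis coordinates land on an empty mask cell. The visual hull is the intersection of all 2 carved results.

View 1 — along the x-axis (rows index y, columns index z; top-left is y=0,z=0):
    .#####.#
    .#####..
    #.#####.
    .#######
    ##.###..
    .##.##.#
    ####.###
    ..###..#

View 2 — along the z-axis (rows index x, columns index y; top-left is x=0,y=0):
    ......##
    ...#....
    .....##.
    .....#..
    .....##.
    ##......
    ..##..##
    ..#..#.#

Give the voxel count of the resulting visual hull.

full grid |V| = 512
[1] x-view keeps 45 columns → grid now 360
[2] z-view keeps 17 columns → grid now 97

remaining voxels: 97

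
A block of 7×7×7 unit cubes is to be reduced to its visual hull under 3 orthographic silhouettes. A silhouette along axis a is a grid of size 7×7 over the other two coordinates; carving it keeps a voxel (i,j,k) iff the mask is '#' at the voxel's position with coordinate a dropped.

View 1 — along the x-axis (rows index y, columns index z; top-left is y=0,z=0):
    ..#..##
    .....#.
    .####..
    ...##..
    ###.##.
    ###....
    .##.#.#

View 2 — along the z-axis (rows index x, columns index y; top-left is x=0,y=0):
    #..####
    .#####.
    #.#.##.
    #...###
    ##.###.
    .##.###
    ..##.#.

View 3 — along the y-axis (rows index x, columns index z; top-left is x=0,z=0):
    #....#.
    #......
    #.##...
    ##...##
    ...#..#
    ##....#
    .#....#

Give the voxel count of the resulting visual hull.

full grid |V| = 343
[1] x-view keeps 22 columns → grid now 154
[2] z-view keeps 31 columns → grid now 102
[3] y-view keeps 17 columns → grid now 33

|visual hull| = 33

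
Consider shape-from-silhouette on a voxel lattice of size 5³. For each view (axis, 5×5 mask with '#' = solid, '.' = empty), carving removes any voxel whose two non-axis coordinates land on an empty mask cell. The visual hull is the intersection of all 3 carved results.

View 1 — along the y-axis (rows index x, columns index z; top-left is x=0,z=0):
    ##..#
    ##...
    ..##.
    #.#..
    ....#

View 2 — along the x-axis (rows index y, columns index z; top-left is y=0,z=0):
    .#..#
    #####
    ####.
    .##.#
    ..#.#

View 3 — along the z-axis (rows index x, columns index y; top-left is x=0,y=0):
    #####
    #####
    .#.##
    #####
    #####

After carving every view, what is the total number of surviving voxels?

initial block: 5^3 = 125
  1. axis=1 (XZ plane), |mask|=10  ⇒  voxels=50
  2. axis=0 (YZ plane), |mask|=16  ⇒  voxels=32
  3. axis=2 (XY plane), |mask|=23  ⇒  voxels=30

remaining voxels: 30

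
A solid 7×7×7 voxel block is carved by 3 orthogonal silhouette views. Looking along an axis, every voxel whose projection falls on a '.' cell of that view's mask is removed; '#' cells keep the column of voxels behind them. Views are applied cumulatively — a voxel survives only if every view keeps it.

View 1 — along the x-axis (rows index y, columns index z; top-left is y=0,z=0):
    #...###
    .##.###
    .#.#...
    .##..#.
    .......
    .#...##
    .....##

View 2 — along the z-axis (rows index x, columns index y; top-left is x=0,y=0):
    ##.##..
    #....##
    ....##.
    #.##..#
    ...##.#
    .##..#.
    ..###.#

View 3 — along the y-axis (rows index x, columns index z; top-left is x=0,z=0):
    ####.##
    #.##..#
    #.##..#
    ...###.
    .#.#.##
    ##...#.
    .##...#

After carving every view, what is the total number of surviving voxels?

remaining voxels: 33

start: 7×7×7 = 343 voxels
[1] x-view keeps 19 columns → grid now 133
[2] z-view keeps 23 columns → grid now 57
[3] y-view keeps 27 columns → grid now 33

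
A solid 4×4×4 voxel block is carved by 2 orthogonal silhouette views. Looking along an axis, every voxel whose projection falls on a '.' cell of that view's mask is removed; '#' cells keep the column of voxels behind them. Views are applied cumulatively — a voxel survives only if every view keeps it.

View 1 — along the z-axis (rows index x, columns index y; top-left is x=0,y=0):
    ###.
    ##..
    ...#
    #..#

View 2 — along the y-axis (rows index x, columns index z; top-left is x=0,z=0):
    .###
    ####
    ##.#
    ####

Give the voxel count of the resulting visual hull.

full grid |V| = 64
after view 1 [z-axis, 8 of 16 cells solid] → remaining = 32
after view 2 [y-axis, 14 of 16 cells solid] → remaining = 28

28 voxels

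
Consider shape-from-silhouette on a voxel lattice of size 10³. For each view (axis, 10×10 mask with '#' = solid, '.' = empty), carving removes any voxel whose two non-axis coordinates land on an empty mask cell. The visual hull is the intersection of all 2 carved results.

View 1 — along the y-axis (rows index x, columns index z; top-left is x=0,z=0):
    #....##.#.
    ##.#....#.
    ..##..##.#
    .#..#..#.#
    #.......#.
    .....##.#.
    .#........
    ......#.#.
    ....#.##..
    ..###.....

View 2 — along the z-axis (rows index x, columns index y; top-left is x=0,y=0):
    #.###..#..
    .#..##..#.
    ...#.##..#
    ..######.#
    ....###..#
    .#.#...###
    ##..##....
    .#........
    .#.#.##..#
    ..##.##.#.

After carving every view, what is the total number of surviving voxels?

before carving: 1000 voxels (10×10×10)
V1 y: intersect with XZ mask (31 set) -- 310 left
V2 z: intersect with XY mask (44 set) -- 143 left

remaining voxels: 143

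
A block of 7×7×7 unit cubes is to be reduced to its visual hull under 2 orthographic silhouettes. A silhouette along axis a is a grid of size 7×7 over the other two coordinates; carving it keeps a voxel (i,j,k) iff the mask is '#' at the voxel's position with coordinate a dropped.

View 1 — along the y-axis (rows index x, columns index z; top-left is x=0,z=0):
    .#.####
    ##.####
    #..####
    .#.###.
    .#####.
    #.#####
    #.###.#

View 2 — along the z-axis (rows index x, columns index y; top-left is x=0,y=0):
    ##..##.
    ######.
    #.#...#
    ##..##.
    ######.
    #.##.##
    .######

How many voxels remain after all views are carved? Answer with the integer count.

before carving: 343 voxels (7×7×7)
[1] y-view keeps 36 columns → grid now 252
[2] z-view keeps 34 columns → grid now 177

|visual hull| = 177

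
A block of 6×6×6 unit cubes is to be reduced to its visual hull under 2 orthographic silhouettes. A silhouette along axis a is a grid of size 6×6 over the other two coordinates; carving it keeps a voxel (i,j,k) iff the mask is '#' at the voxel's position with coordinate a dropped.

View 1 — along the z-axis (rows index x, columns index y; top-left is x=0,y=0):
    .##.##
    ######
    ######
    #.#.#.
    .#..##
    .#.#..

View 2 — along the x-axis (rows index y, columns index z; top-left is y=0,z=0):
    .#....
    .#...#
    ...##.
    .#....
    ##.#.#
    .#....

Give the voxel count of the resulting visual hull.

voxel count = 48

initial block: 6^3 = 216
V1 z: intersect with XY mask (24 set) -- 144 left
V2 x: intersect with YZ mask (11 set) -- 48 left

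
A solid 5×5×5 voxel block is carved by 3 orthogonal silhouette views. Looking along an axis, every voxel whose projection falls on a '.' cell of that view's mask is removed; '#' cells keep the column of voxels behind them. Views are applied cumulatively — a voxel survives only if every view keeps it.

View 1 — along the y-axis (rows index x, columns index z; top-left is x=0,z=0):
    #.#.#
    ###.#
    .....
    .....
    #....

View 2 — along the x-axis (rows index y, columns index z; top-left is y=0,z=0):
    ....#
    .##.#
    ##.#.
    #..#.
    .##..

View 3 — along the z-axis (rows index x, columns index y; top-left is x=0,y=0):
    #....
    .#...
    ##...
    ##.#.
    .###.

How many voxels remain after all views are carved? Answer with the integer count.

initial block: 5^3 = 125
after view 1 [y-axis, 8 of 25 cells solid] → remaining = 40
after view 2 [x-axis, 11 of 25 cells solid] → remaining = 17
after view 3 [z-axis, 10 of 25 cells solid] → remaining = 6

|visual hull| = 6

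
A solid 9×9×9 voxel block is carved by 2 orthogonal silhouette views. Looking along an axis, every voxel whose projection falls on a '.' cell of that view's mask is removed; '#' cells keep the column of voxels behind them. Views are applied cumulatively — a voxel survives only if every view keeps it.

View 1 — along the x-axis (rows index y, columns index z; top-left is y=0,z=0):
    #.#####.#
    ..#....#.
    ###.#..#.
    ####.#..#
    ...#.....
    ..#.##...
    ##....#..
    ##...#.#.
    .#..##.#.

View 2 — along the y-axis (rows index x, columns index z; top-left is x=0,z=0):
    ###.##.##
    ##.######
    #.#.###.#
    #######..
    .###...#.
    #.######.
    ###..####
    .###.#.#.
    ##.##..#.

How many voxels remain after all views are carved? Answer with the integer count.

|visual hull| = 228

full grid |V| = 729
after view 1 [x-axis, 35 of 81 cells solid] → remaining = 315
after view 2 [y-axis, 56 of 81 cells solid] → remaining = 228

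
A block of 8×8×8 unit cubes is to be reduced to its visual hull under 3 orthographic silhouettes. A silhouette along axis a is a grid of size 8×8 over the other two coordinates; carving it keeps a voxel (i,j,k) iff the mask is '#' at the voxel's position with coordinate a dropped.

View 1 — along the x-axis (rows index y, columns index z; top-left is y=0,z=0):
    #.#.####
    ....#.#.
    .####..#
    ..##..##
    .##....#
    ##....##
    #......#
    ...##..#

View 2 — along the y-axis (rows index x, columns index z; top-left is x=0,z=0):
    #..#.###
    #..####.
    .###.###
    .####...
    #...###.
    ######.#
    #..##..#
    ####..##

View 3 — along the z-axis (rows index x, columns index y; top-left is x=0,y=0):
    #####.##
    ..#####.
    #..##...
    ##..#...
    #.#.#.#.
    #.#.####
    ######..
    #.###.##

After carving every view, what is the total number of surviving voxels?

before carving: 512 voxels (8×8×8)
V1 x: intersect with YZ mask (29 set) -- 232 left
V2 y: intersect with XZ mask (41 set) -- 147 left
V3 z: intersect with XY mask (40 set) -- 96 left

|visual hull| = 96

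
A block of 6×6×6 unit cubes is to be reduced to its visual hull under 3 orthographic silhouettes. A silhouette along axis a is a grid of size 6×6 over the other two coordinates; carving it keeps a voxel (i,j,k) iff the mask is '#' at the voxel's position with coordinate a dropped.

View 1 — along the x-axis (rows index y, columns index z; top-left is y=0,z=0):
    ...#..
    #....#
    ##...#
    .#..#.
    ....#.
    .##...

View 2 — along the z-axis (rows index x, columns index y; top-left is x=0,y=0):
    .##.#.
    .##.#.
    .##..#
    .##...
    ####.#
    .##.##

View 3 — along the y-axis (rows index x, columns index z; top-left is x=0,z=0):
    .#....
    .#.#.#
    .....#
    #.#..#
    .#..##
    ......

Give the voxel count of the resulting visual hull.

remaining voxels: 16

initial block: 6^3 = 216
step 1: project along x, AND mask (11/36) → |grid| = 66
step 2: project along z, AND mask (20/36) → |grid| = 42
step 3: project along y, AND mask (11/36) → |grid| = 16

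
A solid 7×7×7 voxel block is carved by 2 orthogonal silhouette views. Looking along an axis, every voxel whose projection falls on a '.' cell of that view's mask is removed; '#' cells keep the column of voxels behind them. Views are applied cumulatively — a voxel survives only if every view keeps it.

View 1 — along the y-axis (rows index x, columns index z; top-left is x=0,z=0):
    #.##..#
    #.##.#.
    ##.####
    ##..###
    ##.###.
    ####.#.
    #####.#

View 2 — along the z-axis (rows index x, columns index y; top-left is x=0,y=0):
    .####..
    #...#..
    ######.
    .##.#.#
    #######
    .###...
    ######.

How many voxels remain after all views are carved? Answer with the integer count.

start: 7×7×7 = 343 voxels
[1] y-view keeps 35 columns → grid now 245
[2] z-view keeps 32 columns → grid now 166

remaining voxels: 166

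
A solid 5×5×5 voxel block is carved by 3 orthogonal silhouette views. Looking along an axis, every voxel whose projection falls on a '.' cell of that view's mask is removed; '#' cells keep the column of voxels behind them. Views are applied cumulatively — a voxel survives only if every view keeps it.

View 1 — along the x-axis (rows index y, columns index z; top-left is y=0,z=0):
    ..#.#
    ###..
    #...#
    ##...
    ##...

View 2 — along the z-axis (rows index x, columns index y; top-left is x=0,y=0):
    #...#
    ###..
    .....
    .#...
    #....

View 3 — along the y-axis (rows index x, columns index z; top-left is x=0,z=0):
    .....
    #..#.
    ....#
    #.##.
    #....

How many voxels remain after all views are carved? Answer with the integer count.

4 voxels

initial block: 5^3 = 125
carve view 1 (along x, YZ-mask fill 11/25): 55 voxels remain
carve view 2 (along z, XY-mask fill 7/25): 16 voxels remain
carve view 3 (along y, XZ-mask fill 7/25): 4 voxels remain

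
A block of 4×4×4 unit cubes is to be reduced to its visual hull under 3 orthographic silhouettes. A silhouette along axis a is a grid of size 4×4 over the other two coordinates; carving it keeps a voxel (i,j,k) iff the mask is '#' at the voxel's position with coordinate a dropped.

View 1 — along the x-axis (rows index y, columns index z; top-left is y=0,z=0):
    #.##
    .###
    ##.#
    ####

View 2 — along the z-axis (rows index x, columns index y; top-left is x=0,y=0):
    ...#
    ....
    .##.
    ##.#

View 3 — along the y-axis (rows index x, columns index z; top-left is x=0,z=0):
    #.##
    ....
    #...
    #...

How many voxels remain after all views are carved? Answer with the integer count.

full grid |V| = 64
after view 1 [x-axis, 13 of 16 cells solid] → remaining = 52
after view 2 [z-axis, 6 of 16 cells solid] → remaining = 20
after view 3 [y-axis, 5 of 16 cells solid] → remaining = 6

remaining voxels: 6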